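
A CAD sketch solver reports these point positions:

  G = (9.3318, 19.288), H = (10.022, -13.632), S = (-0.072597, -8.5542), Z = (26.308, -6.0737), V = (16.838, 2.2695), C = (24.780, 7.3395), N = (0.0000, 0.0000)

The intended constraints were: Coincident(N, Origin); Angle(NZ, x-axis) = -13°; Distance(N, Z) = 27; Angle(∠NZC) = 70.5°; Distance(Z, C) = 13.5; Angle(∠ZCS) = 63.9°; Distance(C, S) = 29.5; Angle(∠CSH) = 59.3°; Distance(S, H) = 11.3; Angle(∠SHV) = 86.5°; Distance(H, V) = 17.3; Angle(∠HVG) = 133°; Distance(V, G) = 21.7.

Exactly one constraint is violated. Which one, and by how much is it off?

Distance(V, G) = 21.7 — off by 3.10.

N = (0.00, 0.00) ✓; NZ at -13.00° ✓; |NZ| = 27.00 ✓; ∠NZC = 70.50° ✓; |ZC| = 13.50 ✓; ∠ZCS = 63.90° ✓; |CS| = 29.50 ✓; ∠CSH = 59.30° ✓; |SH| = 11.30 ✓; ∠SHV = 86.50° ✓; |HV| = 17.30 ✓; ∠HVG = 133.0° ✓; |VG| = 18.60 ✗.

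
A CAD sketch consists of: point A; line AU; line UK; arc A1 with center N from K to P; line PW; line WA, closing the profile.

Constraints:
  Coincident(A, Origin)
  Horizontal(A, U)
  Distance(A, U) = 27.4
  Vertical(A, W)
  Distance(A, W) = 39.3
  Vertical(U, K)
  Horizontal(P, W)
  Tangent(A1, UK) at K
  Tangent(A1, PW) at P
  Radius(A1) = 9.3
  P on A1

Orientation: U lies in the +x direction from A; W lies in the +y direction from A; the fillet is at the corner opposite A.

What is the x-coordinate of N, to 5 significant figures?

18.100

AW is vertical with |AW| = 39.3 and W on the +y side, so W = (0.0000, 39.300). The virtual corner opposite A is at (27.400, 39.300). Tangency of A1 to UK means the radius NK is perpendicular to UK and A1 meets PW tangentially, so NP is at right angles to PW, with radius 9.3, so the center N sits 9.3 in from both sides at N = (18.100, 30.000). So N.x = 18.100.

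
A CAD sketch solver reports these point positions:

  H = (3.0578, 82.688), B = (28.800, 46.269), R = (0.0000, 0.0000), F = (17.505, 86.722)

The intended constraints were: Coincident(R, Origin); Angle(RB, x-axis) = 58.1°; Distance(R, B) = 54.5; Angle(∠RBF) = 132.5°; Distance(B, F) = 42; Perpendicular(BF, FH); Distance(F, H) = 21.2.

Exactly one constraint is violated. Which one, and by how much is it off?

Distance(F, H) = 21.2 — off by 6.20.

R = (0.00, 0.00) ✓; RB at 58.10° ✓; |RB| = 54.50 ✓; ∠RBF = 132.5° ✓; |BF| = 42.00 ✓; ∠(BF, FH) = 90.00° ✓; |FH| = 15.00 ✗.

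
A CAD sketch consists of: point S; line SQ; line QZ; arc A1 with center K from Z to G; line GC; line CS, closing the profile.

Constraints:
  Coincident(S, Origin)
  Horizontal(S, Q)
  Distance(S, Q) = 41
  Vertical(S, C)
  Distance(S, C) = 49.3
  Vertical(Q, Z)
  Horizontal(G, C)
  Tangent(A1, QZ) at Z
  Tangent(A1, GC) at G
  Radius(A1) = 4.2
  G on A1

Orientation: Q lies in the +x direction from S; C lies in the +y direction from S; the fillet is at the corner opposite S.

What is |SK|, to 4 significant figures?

58.21

S is at the origin; SQ is horizontal with |SQ| = 41.0 and Q on the +x side, so Q = (41.00, 0.000). SC is vertical with |SC| = 49.3 and C on the +y side, so C = (0.000, 49.30). The virtual corner opposite S is at (41.00, 49.30). The tangent condition forces KZ to be normal to QZ and A1 meets GC tangentially, so KG is at right angles to GC, with radius 4.2, so the center K sits 4.2 in from both sides at K = (36.80, 45.10). Then |SK| = |K − S| = 58.21.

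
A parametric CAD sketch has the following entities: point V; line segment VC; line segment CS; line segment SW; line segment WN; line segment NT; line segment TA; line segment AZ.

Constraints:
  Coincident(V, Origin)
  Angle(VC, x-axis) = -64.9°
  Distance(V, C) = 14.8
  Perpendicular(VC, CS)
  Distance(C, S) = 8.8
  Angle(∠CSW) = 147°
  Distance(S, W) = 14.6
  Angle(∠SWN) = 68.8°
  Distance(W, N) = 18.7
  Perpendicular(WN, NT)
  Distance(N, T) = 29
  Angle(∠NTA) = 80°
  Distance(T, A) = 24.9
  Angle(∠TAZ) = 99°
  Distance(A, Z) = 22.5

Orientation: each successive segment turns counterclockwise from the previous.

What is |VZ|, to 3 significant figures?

26.9

V is at the origin; VC runs at -64.9° with length 14.8, so C = (6.28, -13.4). VC ⟂ CS, so CS runs at 25.1°; with |CS| = 8.8, S = (14.2, -9.67). ∠CSW = 147.0° gives SW at 58.1° from the x-axis; with |SW| = 14.6, W = (22.0, 2.73). ∠SWN = 68.8° gives WN at 169° from the x-axis; with |WN| = 18.7, N = (3.59, 6.20). WN is perpendicular to NT, so NT runs at -101°; with |NT| = 29.0, T = (-1.80, -22.3). ∠NTA = 80.0° gives TA at -0.700° from the x-axis; with |TA| = 24.9, A = (23.1, -22.6). ∠TAZ = 99.0° gives AZ at 80.3° from the x-axis; with |AZ| = 22.5, Z = (26.9, -0.424). Then |VZ| = |Z − V| = 26.9.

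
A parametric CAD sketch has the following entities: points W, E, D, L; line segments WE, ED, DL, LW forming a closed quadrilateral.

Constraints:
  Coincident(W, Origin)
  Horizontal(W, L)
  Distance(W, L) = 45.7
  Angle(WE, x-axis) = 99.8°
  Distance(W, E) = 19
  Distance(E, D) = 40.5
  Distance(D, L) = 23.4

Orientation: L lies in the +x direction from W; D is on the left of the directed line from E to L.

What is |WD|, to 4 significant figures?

43.07

Checks: |WL| = 45.70 ✓; |WE| = 19.00 ✓; |ED| = 40.50 ✓; |DL| = 23.40 ✓.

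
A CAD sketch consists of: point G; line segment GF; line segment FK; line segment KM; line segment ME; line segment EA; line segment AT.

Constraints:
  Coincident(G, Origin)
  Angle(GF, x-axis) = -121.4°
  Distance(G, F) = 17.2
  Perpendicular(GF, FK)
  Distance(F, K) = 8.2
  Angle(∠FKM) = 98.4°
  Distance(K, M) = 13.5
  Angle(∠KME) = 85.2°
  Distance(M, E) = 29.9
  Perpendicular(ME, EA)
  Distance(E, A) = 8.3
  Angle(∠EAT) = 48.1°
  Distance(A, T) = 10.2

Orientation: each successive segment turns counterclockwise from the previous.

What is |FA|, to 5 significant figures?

21.352

G is at the origin; GF runs at -121.4° with length 17.2, so F = (-8.9614, -14.681). GF ⟂ FK, so FK runs at -31.400°; with |FK| = 8.2, K = (-1.9622, -18.953). ∠FKM = 98.4° gives KM at 50.200° from the x-axis; with |KM| = 13.5, M = (6.6792, -8.5815). ∠KME = 85.2° gives ME at 145.00° from the x-axis; with |ME| = 29.9, E = (-17.813, 8.5684). The perpendicularity gives EA at right angles to ME, so EA runs at -125.00°; with |EA| = 8.3, A = (-22.574, 1.7694). Then |FA| = |A − F| = 21.352.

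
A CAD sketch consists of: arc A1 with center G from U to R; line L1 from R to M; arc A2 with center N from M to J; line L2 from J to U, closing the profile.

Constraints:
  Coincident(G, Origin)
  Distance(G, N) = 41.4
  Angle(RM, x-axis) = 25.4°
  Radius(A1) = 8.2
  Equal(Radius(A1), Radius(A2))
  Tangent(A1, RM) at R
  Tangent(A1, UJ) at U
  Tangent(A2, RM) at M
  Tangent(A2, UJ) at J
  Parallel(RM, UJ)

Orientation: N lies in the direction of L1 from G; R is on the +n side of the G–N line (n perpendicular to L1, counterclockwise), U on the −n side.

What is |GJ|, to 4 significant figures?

42.20

The slot axis is L1's direction at 25.4°, so u = (cos 25.4°, sin 25.4°) = (0.9033, 0.4289) and n = (−sin 25.4°, cos 25.4°) = (-0.4289, 0.9033). G is at the origin and N lies 41.4 along u from G, so N = 41.4·u = (37.40, 17.76). Tangency of A1 to both parallel lines with radius 8.2 puts R and U at G ± 8.2·n: R = (-3.517, 7.407), U = (3.517, -7.407). Equal radii place M and J the same way about N: M = N + 8.2·n = (33.88, 25.17), J = N − 8.2·n = (40.92, 10.35). Then |GJ| = |J − G| = 42.20.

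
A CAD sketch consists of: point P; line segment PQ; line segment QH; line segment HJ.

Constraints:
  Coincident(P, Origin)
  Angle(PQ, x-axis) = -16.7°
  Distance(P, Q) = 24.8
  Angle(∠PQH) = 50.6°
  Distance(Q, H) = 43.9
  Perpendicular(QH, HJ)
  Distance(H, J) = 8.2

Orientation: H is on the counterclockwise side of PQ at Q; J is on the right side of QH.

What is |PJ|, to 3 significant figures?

39.3

P is at the origin; PQ runs at -16.7° with length 24.8, so Q = 24.8·(cos -16.7°, sin -16.7°) = (23.8, -7.13). ∠PQH = 50.6°, so QH runs at -16.7° + (180° − 50.6°) = 113° from the x-axis; with |QH| = 43.9, H = Q + 43.9·(cos 113°, sin 113°) = (6.81, 33.4). QH ⟂ HJ; with |HJ| = 8.2 on the right of QH, J = H + 8.2·(0.923, 0.386) = (14.4, 36.5). Then |PJ| = |J − P| = 39.3.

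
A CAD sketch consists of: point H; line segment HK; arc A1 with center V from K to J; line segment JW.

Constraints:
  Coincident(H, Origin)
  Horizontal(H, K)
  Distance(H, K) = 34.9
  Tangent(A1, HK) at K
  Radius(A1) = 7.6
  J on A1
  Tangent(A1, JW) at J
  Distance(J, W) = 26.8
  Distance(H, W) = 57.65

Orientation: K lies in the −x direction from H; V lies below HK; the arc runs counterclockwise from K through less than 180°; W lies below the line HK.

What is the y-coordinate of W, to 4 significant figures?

-32.32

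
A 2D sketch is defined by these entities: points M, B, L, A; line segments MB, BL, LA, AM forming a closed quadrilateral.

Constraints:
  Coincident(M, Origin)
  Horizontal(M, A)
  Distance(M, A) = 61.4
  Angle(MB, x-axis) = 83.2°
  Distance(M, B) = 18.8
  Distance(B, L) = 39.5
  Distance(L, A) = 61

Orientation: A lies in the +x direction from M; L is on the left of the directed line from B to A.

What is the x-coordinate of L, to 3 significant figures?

26.4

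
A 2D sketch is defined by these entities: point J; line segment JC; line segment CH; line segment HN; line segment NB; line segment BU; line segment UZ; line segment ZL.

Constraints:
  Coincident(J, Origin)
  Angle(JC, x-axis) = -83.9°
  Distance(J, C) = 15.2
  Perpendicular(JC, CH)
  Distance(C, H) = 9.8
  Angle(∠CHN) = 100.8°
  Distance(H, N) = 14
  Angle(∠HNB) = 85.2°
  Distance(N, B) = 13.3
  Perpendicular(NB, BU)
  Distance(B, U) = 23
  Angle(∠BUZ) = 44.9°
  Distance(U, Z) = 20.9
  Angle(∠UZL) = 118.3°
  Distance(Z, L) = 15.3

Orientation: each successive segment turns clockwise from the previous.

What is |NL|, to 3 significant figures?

7.10

J is at the origin; JC runs at -83.9° with length 15.2, so C = (1.62, -15.1). JC ⟂ CH, so CH runs at -174°; with |CH| = 9.8, H = (-8.13, -16.2). ∠CHN = 100.8° gives HN at 107° from the x-axis; with |HN| = 14.0, N = (-12.2, -2.76). ∠HNB = 85.2° gives NB at 12.1° from the x-axis; with |NB| = 13.3, B = (0.805, 0.0280). NB is perpendicular to BU, so BU runs at -77.9°; with |BU| = 23.0, U = (5.63, -22.5). ∠BUZ = 44.9° gives UZ at 147° from the x-axis; with |UZ| = 20.9, Z = (-11.9, -11.1). ∠UZL = 118.3° gives ZL at 85.3° from the x-axis; with |ZL| = 15.3, L = (-10.6, 4.17). Then |NL| = |L − N| = 7.10.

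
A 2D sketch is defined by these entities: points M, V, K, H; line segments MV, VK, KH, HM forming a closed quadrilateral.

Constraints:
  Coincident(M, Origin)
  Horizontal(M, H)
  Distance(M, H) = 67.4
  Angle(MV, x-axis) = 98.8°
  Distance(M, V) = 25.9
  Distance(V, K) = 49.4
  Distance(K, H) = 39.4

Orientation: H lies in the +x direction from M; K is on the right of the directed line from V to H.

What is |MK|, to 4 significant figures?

31.39

Checks: |VK| = 49.40 ✓; |KH| = 39.40 ✓.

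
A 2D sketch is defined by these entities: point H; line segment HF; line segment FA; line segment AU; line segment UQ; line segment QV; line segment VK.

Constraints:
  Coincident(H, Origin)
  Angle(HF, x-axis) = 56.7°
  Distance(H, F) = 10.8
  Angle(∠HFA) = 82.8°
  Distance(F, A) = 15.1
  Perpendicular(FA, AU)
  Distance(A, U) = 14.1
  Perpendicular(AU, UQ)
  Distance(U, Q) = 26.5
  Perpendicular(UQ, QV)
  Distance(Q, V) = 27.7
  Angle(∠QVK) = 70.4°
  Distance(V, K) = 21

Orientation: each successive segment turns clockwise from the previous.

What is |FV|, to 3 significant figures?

17.7

H is at the origin; HF runs at 56.7° with length 10.8, so F = (5.93, 9.03). ∠HFA = 82.8° gives FA at -40.5° from the x-axis; with |FA| = 15.1, A = (17.4, -0.780). The perpendicularity gives AU at right angles to FA, so AU runs at -130°; with |AU| = 14.1, U = (8.25, -11.5). AU ⟂ UQ, so UQ runs at 140°; with |UQ| = 26.5, Q = (-11.9, 5.71). UQ ⟂ QV, so QV runs at 49.5°; with |QV| = 27.7, V = (6.09, 26.8). Then |FV| = |V − F| = 17.7.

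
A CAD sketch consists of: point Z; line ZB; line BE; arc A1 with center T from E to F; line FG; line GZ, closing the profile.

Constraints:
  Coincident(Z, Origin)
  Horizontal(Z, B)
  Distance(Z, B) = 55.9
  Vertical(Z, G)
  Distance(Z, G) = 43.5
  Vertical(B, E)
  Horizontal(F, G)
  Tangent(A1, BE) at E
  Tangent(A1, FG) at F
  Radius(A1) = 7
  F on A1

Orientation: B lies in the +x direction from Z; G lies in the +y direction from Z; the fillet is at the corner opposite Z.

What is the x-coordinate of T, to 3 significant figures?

48.9

Z and G share the same x with |ZG| = 43.5 and G on the +y side, so G = (0.00, 43.5). The virtual corner opposite Z is at (55.9, 43.5). Since A1 is tangent to BE there, TE ⟂ BE and since A1 is tangent to FG there, TF ⟂ FG, with radius 7.0, so the center T sits 7.0 in from both sides at T = (48.9, 36.5). So T.x = 48.9.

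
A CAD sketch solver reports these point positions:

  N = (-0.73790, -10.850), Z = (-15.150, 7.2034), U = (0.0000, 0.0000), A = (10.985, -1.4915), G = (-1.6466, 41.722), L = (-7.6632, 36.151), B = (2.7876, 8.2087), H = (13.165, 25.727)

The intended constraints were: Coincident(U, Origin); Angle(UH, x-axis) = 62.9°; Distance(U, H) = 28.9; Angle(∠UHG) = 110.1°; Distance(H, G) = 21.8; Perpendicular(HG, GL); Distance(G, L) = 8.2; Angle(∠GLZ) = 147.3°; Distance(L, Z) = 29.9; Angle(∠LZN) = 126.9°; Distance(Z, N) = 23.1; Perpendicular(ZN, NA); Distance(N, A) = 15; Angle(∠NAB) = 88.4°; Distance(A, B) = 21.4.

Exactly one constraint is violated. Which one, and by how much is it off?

Distance(A, B) = 21.4 — off by 8.70.

U = (0.00, 0.00) ✓; UH at 62.90° ✓; |UH| = 28.90 ✓; ∠UHG = 110.1° ✓; |HG| = 21.80 ✓; ∠(HG, GL) = 90.00° ✓; |GL| = 8.200 ✓; ∠GLZ = 147.3° ✓; |LZ| = 29.90 ✓; ∠LZN = 126.9° ✓; |ZN| = 23.10 ✓; ∠(ZN, NA) = 90.00° ✓; |NA| = 15.00 ✓; ∠NAB = 88.40° ✓; |AB| = 12.70 ✗.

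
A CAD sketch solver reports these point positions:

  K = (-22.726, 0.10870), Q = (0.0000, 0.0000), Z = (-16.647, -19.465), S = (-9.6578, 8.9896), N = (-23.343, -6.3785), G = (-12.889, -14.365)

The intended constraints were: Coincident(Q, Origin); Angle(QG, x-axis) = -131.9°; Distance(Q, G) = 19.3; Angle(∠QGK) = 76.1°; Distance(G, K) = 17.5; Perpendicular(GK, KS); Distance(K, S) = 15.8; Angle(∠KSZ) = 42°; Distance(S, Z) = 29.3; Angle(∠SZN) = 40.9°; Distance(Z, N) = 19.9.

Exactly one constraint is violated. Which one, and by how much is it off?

Distance(Z, N) = 19.9 — off by 5.20.

Q = (0.00, 0.00) ✓; QG at -131.9° ✓; |QG| = 19.30 ✓; ∠QGK = 76.10° ✓; |GK| = 17.50 ✓; ∠(GK, KS) = 90.00° ✓; |KS| = 15.80 ✓; ∠KSZ = 42.00° ✓; |SZ| = 29.30 ✓; ∠SZN = 40.90° ✓; |ZN| = 14.70 ✗.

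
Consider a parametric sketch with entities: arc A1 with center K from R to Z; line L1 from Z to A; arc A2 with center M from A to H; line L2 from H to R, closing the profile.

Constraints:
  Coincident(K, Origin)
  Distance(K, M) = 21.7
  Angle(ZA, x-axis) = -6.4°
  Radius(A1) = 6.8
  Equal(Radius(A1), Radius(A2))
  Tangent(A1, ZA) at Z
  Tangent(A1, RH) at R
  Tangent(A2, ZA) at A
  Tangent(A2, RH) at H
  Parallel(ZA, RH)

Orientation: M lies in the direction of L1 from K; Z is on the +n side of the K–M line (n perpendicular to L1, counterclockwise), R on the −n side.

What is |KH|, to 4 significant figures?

22.74

The slot axis is L1's direction at -6.4°, so u = (cos -6.4°, sin -6.4°) = (0.9938, -0.1115) and n = (−sin -6.4°, cos -6.4°) = (0.1115, 0.9938). K is at the origin and M lies 21.7 along u from K, so M = 21.7·u = (21.56, -2.419). Tangency of A1 to both parallel lines with radius 6.8 puts Z and R at K ± 6.8·n: Z = (0.7580, 6.758), R = (-0.7580, -6.758). Equal radii place A and H the same way about M: A = M + 6.8·n = (22.32, 4.339), H = M − 6.8·n = (20.81, -9.176). Then |KH| = |H − K| = 22.74.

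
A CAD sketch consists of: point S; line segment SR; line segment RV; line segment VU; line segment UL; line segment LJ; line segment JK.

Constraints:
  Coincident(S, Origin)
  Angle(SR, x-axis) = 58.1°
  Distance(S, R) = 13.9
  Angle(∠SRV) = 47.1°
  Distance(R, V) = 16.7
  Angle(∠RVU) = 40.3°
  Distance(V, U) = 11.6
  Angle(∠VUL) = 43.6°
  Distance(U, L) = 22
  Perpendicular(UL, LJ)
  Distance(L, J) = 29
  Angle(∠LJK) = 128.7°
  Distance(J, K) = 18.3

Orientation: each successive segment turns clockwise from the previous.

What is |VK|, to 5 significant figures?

32.450

S is at the origin; SR runs at 58.1° with length 13.9, so R = (7.3453, 11.801). ∠SRV = 47.1° gives RV at -74.800° from the x-axis; with |RV| = 16.7, V = (11.724, -4.3151). ∠RVU = 40.3° gives VU at 145.50° from the x-axis; with |VU| = 11.6, U = (2.1640, 2.2552). ∠VUL = 43.6° gives UL at 9.1000° from the x-axis; with |UL| = 22.0, L = (23.887, 5.7347). UL is perpendicular to LJ, so LJ runs at -80.900°; with |LJ| = 29.0, J = (28.474, -22.900). ∠LJK = 128.7° gives JK at -132.20° from the x-axis; with |JK| = 18.3, K = (16.181, -36.457). Then |VK| = |K − V| = 32.450.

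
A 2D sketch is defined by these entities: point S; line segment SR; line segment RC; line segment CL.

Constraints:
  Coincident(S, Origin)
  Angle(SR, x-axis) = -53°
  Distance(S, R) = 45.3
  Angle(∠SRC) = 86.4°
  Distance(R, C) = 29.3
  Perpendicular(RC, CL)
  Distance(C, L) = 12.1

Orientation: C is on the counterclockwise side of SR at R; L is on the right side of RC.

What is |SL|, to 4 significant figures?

63.12

S is at the origin; SR runs at -53.0° with length 45.3, so R = 45.3·(cos -53.0°, sin -53.0°) = (27.26, -36.18). ∠SRC = 86.4°, so RC runs at -53.0° + (180° − 86.4°) = 40.60° from the x-axis; with |RC| = 29.3, C = R + 29.3·(cos 40.60°, sin 40.60°) = (49.51, -17.11). The perpendicularity gives CL at right angles to RC; with |CL| = 12.1 on the right of RC, L = C + 12.1·(0.6508, -0.7593) = (57.38, -26.30). Then |SL| = |L − S| = 63.12.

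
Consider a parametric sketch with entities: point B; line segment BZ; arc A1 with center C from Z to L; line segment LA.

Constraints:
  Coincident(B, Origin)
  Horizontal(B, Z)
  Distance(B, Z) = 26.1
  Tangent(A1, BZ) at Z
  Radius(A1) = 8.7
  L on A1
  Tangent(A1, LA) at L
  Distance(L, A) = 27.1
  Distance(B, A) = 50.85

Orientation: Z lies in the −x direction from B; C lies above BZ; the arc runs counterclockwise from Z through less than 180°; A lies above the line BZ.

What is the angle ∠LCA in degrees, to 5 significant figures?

72.202°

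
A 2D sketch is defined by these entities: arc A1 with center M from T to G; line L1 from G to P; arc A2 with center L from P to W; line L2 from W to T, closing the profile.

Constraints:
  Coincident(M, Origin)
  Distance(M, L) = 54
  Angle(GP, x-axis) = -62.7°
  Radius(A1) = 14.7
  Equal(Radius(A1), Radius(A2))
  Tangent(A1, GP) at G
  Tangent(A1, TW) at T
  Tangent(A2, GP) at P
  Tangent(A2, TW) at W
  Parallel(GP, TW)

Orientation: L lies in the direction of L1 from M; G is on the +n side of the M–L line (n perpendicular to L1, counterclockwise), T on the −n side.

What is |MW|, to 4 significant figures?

55.97

The slot axis is L1's direction at -62.7°, so u = (cos -62.7°, sin -62.7°) = (0.4586, -0.8886) and n = (−sin -62.7°, cos -62.7°) = (0.8886, 0.4586). M is at the origin and L lies 54.0 along u from M, so L = 54.0·u = (24.77, -47.99). Tangency of A1 to both parallel lines with radius 14.7 puts G and T at M ± 14.7·n: G = (13.06, 6.742), T = (-13.06, -6.742). Equal radii place P and W the same way about L: P = L + 14.7·n = (37.83, -41.24), W = L − 14.7·n = (11.70, -54.73). Then |MW| = |W − M| = 55.97.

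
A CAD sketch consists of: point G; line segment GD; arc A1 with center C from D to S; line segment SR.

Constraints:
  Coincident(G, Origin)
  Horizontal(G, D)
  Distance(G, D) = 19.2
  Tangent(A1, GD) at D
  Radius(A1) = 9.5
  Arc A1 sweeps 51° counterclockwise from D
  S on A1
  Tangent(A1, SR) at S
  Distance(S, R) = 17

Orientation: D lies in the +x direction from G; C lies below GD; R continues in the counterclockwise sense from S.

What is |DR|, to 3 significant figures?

24.6

G is at the origin; G and D share the same y with |GD| = 19.2 and D on the +x side, so D = (19.2, 0.00). A1 meets GD tangentially, so CD is at right angles to GD, so C = D + (0, -9.5) = (19.2, -9.50). On A1, D sits at bearing 90° from C; a 51° counterclockwise sweep puts S at bearing 141°, so S = C + 9.5·(cos 141°, sin 141°) = (11.8, -3.52). Tangency of A1 to SR means the radius CS is perpendicular to SR, so SR runs along (−sin 141°, cos 141°); with |SR| = 17.0, R = (1.12, -16.7). Then |DR| = |R − D| = 24.6.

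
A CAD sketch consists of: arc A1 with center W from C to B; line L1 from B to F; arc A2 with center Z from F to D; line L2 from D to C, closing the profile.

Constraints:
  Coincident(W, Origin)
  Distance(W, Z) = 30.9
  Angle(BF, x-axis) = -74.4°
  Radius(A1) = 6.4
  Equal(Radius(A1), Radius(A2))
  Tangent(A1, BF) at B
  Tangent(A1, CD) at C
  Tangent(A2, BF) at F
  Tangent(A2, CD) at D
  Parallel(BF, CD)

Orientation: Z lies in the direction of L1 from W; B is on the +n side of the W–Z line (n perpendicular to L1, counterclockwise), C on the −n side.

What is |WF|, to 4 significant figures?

31.56

The slot axis is L1's direction at -74.4°, so u = (cos -74.4°, sin -74.4°) = (0.2689, -0.9632) and n = (−sin -74.4°, cos -74.4°) = (0.9632, 0.2689). W is at the origin and Z lies 30.9 along u from W, so Z = 30.9·u = (8.310, -29.76). Tangency of A1 to both parallel lines with radius 6.4 puts B and C at W ± 6.4·n: B = (6.164, 1.721), C = (-6.164, -1.721). Equal radii place F and D the same way about Z: F = Z + 6.4·n = (14.47, -28.04), D = Z − 6.4·n = (2.145, -31.48). Then |WF| = |F − W| = 31.56.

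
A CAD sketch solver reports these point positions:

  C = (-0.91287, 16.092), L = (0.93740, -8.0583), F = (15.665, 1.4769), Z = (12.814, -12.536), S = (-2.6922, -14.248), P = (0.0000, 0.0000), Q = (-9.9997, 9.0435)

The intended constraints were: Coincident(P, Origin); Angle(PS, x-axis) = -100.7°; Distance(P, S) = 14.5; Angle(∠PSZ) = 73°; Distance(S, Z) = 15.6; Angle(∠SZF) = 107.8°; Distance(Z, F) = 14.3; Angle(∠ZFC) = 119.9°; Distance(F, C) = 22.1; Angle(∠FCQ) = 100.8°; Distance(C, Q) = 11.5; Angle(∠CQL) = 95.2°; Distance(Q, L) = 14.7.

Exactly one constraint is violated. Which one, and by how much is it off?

Distance(Q, L) = 14.7 — off by 5.60.

P = (0.00, 0.00) ✓; PS at -100.7° ✓; |PS| = 14.50 ✓; ∠PSZ = 73.00° ✓; |SZ| = 15.60 ✓; ∠SZF = 107.8° ✓; |ZF| = 14.30 ✓; ∠ZFC = 119.9° ✓; |FC| = 22.10 ✓; ∠FCQ = 100.8° ✓; |CQ| = 11.50 ✓; ∠CQL = 95.20° ✓; |QL| = 20.30 ✗.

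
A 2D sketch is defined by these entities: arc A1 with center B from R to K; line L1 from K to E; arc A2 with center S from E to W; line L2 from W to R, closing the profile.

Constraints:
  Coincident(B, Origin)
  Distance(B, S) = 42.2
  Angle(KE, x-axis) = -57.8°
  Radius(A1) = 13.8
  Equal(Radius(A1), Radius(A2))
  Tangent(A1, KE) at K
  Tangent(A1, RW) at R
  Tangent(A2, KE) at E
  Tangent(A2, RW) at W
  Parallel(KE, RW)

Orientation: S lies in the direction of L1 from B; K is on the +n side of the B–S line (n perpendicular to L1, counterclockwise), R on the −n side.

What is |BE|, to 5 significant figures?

44.399

The slot axis is L1's direction at -57.8°, so u = (cos -57.8°, sin -57.8°) = (0.53288, -0.84619) and n = (−sin -57.8°, cos -57.8°) = (0.84619, 0.53288). B is at the origin and S lies 42.2 along u from B, so S = 42.2·u = (22.487, -35.709). Tangency of A1 to both parallel lines with radius 13.8 puts K and R at B ± 13.8·n: K = (11.677, 7.3537), R = (-11.677, -7.3537). Equal radii place E and W the same way about S: E = S + 13.8·n = (34.165, -28.356), W = S − 13.8·n = (10.810, -43.063). Then |BE| = |E − B| = 44.399.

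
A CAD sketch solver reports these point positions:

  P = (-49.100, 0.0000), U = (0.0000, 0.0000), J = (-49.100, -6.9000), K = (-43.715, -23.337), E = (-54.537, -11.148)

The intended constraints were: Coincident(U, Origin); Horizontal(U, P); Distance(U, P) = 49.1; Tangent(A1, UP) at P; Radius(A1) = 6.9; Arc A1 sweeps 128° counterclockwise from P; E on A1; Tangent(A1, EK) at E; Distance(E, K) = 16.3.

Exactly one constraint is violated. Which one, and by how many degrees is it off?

Tangent(A1, EK) at E — off by 3.60°.

U = (0.00, 0.00) ✓; U.y = 0.00, P.y = 0.00 ✓; |UP| = 49.10 ✓; ∠(JP, PU) = 90.00° ✓; |JP| = 6.900 ✓; bearing(J→E) − bearing(J→P) = 128.0° ✓; |JE| = 6.900 ✓; ∠(JE, EK) = 86.40° ✗; |EK| = 16.30 ✓.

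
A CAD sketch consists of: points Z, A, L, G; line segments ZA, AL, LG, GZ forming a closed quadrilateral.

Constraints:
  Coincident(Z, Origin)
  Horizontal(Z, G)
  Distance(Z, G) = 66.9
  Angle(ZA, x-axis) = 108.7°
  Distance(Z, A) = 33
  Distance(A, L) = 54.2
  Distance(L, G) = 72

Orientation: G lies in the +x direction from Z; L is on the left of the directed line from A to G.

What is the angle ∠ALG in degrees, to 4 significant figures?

81.59°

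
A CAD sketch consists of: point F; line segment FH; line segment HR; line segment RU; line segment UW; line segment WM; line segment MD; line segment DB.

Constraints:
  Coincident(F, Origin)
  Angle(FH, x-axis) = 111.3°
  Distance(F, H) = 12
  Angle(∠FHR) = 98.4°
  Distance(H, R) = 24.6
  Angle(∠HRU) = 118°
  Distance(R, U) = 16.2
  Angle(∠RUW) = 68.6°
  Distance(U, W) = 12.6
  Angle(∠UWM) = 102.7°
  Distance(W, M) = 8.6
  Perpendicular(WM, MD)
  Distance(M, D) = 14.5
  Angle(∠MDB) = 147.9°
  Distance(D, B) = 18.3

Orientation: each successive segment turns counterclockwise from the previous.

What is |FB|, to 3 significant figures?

50.4

F is at the origin; FH runs at 111.3° with length 12.0, so H = (-4.36, 11.2). ∠FHR = 98.4° gives HR at -167° from the x-axis; with |HR| = 24.6, R = (-28.3, 5.69). ∠HRU = 118.0° gives RU at -105° from the x-axis; with |RU| = 16.2, U = (-32.6, -9.95). ∠RUW = 68.6° gives UW at 6.30° from the x-axis; with |UW| = 12.6, W = (-20.0, -8.57). ∠UWM = 102.7° gives WM at 83.6° from the x-axis; with |WM| = 8.6, M = (-19.1, -0.0233). WM ⟂ MD, so MD runs at 174°; with |MD| = 14.5, D = (-33.5, 1.59). ∠MDB = 147.9° gives DB at -154° from the x-axis; with |DB| = 18.3, B = (-50.0, -6.34). Then |FB| = |B − F| = 50.4.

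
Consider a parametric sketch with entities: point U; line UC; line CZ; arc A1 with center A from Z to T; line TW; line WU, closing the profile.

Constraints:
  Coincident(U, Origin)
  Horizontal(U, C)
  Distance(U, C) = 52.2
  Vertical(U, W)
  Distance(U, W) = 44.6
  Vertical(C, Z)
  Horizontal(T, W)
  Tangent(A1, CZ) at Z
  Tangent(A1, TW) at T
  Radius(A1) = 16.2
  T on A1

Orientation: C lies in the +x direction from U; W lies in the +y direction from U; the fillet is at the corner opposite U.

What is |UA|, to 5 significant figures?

45.854

U is at the origin; UC is horizontal with |UC| = 52.2 and C on the +x side, so C = (52.200, 0.0000). U and W share the same x with |UW| = 44.6 and W on the +y side, so W = (0.0000, 44.600). The virtual corner opposite U is at (52.200, 44.600). The tangent condition forces AZ to be normal to CZ and A1 meets TW tangentially, so AT is at right angles to TW, with radius 16.2, so the center A sits 16.2 in from both sides at A = (36.000, 28.400). Then |UA| = |A − U| = 45.854.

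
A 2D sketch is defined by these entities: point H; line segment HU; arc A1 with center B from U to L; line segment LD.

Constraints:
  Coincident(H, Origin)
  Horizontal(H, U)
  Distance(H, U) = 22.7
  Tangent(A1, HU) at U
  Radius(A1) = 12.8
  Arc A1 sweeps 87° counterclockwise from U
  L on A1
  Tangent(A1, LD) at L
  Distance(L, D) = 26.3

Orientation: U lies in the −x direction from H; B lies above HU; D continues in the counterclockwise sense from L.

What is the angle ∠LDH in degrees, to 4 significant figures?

15.54°

H is at the origin; HU is horizontal with |HU| = 22.7 and U on the −x side, so U = (-22.70, 0.000). Since A1 is tangent to HU there, BU ⟂ HU, so B = U + (0, 12.8) = (-22.70, 12.80). On A1, U sits at bearing -90° from B; an 87° counterclockwise sweep puts L at bearing -3°, so L = B + 12.8·(cos -3°, sin -3°) = (-9.918, 12.13). Since A1 is tangent to LD there, BL ⟂ LD, so LD runs along (−sin -3°, cos -3°); with |LD| = 26.3, D = (-8.541, 38.39). Then cos ∠LDH = DL·DH / (|DL||DH|), giving 15.54°.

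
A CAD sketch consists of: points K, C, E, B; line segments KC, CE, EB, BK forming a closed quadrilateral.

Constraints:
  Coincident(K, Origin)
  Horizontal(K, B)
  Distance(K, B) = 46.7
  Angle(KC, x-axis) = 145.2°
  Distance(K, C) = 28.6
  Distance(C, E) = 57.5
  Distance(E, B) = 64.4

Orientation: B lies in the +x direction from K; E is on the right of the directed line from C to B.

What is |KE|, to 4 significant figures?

38.53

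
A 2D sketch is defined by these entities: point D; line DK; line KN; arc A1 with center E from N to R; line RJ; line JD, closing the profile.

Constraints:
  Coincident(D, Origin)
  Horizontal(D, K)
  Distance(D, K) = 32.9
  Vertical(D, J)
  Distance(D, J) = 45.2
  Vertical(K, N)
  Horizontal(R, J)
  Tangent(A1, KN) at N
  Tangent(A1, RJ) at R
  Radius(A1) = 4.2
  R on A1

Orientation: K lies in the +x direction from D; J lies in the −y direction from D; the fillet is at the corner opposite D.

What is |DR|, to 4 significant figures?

53.54

The virtual corner opposite D is at (32.90, -45.20). Since A1 is tangent to KN there, EN ⟂ KN and tangency of A1 to RJ means the radius ER is perpendicular to RJ, with radius 4.2, so the center E sits 4.2 in from both sides at E = (28.70, -41.00). That places the tangent points at N = (32.90, -41.00) on KN and R = (28.70, -45.20) on RJ. Then |DR| = |R − D| = 53.54.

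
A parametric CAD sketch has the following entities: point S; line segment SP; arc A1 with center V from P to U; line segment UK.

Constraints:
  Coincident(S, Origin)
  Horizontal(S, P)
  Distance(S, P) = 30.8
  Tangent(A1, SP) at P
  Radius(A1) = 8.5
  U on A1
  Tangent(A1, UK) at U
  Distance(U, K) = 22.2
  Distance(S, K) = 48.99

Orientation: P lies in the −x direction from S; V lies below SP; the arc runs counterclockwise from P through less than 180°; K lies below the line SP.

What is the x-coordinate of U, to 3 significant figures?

-39.3

Checks: |VU| = 8.500 ✓; ∠(VU, UK) = 90.00° ✓; |UK| = 22.20 ✓; |SK| = 48.99 ✓.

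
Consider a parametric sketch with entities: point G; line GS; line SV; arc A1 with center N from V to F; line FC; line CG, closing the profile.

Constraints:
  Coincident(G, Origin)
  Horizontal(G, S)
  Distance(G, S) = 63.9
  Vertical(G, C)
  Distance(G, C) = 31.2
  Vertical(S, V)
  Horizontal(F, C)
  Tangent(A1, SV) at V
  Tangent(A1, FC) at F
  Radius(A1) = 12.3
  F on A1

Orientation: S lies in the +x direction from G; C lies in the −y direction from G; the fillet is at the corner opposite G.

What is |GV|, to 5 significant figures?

66.636

The virtual corner opposite G is at (63.900, -31.200). The tangent condition forces NV to be normal to SV and the tangent condition forces NF to be normal to FC, with radius 12.3, so the center N sits 12.3 in from both sides at N = (51.600, -18.900). That places the tangent points at V = (63.900, -18.900) on SV and F = (51.600, -31.200) on FC. Then |GV| = |V − G| = 66.636.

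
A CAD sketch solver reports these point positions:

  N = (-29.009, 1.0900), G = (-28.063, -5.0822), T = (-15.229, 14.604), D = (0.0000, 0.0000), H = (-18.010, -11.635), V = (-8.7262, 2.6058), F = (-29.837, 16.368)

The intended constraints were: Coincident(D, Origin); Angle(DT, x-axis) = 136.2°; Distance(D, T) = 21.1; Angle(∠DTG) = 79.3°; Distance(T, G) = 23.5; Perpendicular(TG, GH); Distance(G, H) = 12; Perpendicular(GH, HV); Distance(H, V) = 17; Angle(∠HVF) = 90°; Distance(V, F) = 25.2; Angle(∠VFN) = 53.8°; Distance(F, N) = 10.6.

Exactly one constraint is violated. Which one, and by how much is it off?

Distance(F, N) = 10.6 — off by 4.70.

D = (0.00, 0.00) ✓; DT at 136.2° ✓; |DT| = 21.10 ✓; ∠DTG = 79.30° ✓; |TG| = 23.50 ✓; ∠(TG, GH) = 90.00° ✓; |GH| = 12.00 ✓; ∠(GH, HV) = 90.00° ✓; |HV| = 17.00 ✓; ∠HVF = 90.00° ✓; |VF| = 25.20 ✓; ∠VFN = 53.80° ✓; |FN| = 15.30 ✗.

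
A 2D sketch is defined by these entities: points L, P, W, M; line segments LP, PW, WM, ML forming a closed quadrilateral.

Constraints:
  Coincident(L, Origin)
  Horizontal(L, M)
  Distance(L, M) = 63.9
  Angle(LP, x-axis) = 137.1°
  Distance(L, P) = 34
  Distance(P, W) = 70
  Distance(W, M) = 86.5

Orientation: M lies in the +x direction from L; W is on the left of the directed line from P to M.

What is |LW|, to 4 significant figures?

78.49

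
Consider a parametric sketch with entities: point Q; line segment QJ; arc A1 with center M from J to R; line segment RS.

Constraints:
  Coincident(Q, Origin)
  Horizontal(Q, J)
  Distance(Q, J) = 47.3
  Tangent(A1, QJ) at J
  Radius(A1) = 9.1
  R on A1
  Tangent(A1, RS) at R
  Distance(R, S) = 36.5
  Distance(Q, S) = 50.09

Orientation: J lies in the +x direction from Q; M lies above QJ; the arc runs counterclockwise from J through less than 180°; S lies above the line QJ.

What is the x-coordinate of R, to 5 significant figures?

53.772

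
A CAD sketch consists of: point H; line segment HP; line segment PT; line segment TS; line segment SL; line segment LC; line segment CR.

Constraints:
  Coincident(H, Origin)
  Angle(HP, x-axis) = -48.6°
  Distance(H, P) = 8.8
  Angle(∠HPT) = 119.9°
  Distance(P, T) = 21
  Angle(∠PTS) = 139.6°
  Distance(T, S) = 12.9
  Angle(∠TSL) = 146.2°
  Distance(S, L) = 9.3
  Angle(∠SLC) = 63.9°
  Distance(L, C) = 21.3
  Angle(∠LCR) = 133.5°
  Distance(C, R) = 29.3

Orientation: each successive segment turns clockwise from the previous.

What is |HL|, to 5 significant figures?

38.964

∠PTS = 139.6° gives TS at -149.10° from the x-axis; with |TS| = 12.9, S = (-11.982, -33.117). ∠TSL = 146.2° gives SL at 177.10° from the x-axis; with |SL| = 9.3, L = (-21.270, -32.647). Then |HL| = |L − H| = 38.964.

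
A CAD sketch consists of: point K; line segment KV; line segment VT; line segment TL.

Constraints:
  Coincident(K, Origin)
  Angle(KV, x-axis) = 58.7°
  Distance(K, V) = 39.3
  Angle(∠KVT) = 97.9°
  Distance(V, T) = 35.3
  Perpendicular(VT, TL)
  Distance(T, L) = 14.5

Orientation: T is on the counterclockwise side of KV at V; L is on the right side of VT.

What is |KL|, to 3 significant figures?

67.2

K is at the origin; KV runs at 58.7° with length 39.3, so V = 39.3·(cos 58.7°, sin 58.7°) = (20.4, 33.6). ∠KVT = 97.9°, so VT runs at 58.7° + (180° − 97.9°) = 141° from the x-axis; with |VT| = 35.3, T = V + 35.3·(cos 141°, sin 141°) = (-6.94, 55.9). VT is perpendicular to TL; with |TL| = 14.5 on the right of VT, L = T + 14.5·(0.632, 0.775) = (2.23, 67.1). Then |KL| = |L − K| = 67.2.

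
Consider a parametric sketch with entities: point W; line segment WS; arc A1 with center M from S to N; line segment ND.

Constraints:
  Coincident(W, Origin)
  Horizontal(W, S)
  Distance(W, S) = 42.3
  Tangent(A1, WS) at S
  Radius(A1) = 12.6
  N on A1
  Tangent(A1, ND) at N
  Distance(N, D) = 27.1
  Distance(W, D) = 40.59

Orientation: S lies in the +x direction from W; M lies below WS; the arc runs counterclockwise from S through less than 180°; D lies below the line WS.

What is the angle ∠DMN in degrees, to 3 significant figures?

65.1°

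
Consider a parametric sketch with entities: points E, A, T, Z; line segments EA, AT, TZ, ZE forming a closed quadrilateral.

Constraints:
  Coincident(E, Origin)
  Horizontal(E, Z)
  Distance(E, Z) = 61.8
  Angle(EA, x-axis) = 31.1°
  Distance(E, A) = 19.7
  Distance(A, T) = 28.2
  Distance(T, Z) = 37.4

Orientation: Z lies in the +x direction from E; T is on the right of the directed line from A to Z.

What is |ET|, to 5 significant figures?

32.047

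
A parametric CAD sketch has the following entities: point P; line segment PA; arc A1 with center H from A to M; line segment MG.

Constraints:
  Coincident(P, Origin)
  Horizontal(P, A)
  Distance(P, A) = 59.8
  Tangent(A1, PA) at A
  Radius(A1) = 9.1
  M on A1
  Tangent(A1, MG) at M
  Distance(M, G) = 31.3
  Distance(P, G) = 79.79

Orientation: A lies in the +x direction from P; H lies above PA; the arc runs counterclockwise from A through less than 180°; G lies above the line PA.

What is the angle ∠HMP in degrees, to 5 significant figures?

7.3439°

P is at the origin; PA is horizontal with |PA| = 59.8 and A on the +x side, so A = (59.800, 0.0000). Tangency of A1 to PA means the radius HA is perpendicular to PA, so H = A + (0, 9.1) = (59.800, 9.1000). Since HM ⟂ MG (tangency), |HG| = √(9.1² + 31.3²) = 32.596 regardless of where M sits on A1. So G lies on both circle(P, 79.79) and circle(H, 32.596); the above-PA intersection is G = (68.787, 40.433). M is the foot of the tangent from G: M = (68.900, 9.1328).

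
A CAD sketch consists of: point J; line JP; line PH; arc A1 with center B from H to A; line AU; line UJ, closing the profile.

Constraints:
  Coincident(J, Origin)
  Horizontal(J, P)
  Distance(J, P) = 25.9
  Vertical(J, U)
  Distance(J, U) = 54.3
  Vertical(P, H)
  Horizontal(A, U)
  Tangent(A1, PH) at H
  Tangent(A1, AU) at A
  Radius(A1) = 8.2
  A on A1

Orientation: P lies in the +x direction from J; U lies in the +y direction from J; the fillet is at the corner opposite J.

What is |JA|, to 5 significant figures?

57.112

J is at the origin; J and P share the same y with |JP| = 25.9 and P on the +x side, so P = (25.900, 0.0000). JU is vertical with |JU| = 54.3 and U on the +y side, so U = (0.0000, 54.300). The virtual corner opposite J is at (25.900, 54.300). A1 meets PH tangentially, so BH is at right angles to PH and the tangent condition forces BA to be normal to AU, with radius 8.2, so the center B sits 8.2 in from both sides at B = (17.700, 46.100). That places the tangent points at H = (25.900, 46.100) on PH and A = (17.700, 54.300) on AU. Then |JA| = |A − J| = 57.112.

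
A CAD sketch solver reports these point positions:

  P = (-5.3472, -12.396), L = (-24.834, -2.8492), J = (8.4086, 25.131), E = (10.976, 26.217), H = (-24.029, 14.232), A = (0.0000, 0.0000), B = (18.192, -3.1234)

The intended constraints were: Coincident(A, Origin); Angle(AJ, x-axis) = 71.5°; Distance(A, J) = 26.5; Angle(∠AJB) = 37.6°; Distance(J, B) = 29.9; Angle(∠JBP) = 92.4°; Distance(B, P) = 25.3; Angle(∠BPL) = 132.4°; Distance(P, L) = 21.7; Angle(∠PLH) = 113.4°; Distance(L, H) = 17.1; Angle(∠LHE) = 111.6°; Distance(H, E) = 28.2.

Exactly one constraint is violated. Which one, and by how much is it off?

Distance(H, E) = 28.2 — off by 8.80.

A = (0.00, 0.00) ✓; AJ at 71.50° ✓; |AJ| = 26.50 ✓; ∠AJB = 37.60° ✓; |JB| = 29.90 ✓; ∠JBP = 92.40° ✓; |BP| = 25.30 ✓; ∠BPL = 132.4° ✓; |PL| = 21.70 ✓; ∠PLH = 113.4° ✓; |LH| = 17.10 ✓; ∠LHE = 111.6° ✓; |HE| = 37.00 ✗.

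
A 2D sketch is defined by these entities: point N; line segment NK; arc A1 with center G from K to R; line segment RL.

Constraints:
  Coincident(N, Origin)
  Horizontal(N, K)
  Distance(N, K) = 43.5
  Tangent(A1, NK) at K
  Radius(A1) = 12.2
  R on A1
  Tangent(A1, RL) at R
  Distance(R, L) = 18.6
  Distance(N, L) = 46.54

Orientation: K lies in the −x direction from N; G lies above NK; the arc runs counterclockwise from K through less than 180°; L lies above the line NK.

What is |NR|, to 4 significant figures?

34.24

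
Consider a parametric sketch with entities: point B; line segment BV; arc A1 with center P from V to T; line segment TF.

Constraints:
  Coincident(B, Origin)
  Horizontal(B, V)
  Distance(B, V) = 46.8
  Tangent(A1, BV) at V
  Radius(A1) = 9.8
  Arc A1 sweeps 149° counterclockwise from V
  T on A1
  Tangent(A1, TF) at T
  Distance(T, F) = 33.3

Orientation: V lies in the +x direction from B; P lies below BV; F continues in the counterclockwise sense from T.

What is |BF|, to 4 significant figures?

78.68

On A1, V sits at bearing 90° from P; a 149° counterclockwise sweep puts T at bearing 239°, so T = P + 9.8·(cos 239°, sin 239°) = (41.75, -18.20). Since A1 is tangent to TF there, PT ⟂ TF, so TF runs along (−sin 239°, cos 239°); with |TF| = 33.3, F = (70.30, -35.35). Then |BF| = |F − B| = 78.68.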